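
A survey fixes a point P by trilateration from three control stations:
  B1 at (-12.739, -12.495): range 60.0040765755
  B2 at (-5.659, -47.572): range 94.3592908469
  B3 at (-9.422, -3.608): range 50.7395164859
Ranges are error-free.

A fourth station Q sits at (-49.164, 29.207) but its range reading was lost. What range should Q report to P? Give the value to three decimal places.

49.136

eq1: (x + 12.739)² + (y + 12.495)² = 60.0040765755²
eq2: (x + 5.659)² + (y + 47.572)² = 94.3592908469²
eq3: (x + 9.422)² + (y + 3.608)² = 50.7395164859²
eq1−eq3, eq1−eq2 (x²,y² cancel):
  6.634·x + 17.774·y = 809.375274
  14.160·x − 70.154·y = -3326.474244
det = 6.634·-70.154 − 17.774·14.160 = -717.081476
x = (809.375274·-70.154 − 17.774·-3326.474244) / -717.081476 = -3.268583
y = (6.634·-3326.474244 − 809.375274·14.160) / -717.081476 = 46.757008
|P − Q| = √((-3.268583 − -49.164)² + (46.757008 − 29.207)²) = 49.136464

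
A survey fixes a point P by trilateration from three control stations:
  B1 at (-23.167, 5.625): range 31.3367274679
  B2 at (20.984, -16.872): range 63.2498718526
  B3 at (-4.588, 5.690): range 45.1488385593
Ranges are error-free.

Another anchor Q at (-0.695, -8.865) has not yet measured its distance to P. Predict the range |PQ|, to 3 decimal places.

42.806

eq1: (x + 23.167)² + (y − 5.625)² = 31.3367274679²
eq2: (x − 20.984)² + (y + 16.872)² = 63.2498718526²
eq3: (x + 4.588)² + (y − 5.690)² = 45.1488385593²
eq1−eq3, eq1−eq2 (x²,y² cancel):
  37.158·x + 0.130·y = -1571.351805
  88.302·x − 44.994·y = -2861.913675
det = 37.158·-44.994 − 0.130·88.302 = -1683.366312
x = (-1571.351805·-44.994 − 0.130·-2861.913675) / -1683.366312 = -42.221025
y = (37.158·-2861.913675 − -1571.351805·88.302) / -1683.366312 = -19.253396
|P − Q| = √((-42.221025 − -0.695)² + (-19.253396 − -8.865)²) = 42.805719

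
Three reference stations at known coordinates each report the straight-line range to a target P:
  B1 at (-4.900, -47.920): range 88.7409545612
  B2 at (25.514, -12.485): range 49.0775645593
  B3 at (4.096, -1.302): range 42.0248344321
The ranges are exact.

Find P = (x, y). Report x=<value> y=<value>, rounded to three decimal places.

eq1: (x + 4.900)² + (y + 47.920)² = 88.7409545612²
eq2: (x − 25.514)² + (y + 12.485)² = 49.0775645593²
eq3: (x − 4.096)² + (y + 1.302)² = 42.0248344321²
eq2−eq3, eq2−eq1 (x²,y² cancel):
  -42.836·x + 22.366·y = -145.846367
  -60.828·x − 70.870·y = -3952.852694
det = -42.836·-70.870 − 22.366·-60.828 = 4396.266368
x = (-145.846367·-70.870 − 22.366·-3952.852694) / 4396.266368 = 22.461249
y = (-42.836·-3952.852694 − -145.846367·-60.828) / 4396.266368 = 36.497528

x=22.461 y=36.498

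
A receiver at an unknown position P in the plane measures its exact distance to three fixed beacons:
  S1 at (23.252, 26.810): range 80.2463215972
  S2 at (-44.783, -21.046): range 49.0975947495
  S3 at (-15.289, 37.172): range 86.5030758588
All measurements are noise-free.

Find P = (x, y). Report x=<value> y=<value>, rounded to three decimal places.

x=-4.154 y=-48.611

eq1: (x − 23.252)² + (y − 26.810)² = 80.2463215972²
eq2: (x + 44.783)² + (y + 21.046)² = 49.0975947495²
eq3: (x + 15.289)² + (y − 37.172)² = 86.5030758588²
eq2−eq3, eq2−eq1 (x²,y² cancel):
  58.988·x + 116.436·y = -5905.148423
  136.070·x + 95.712·y = -5217.917921
det = 58.988·95.712 − 116.436·136.070 = -10197.587064
x = (-5905.148423·95.712 − 116.436·-5217.917921) / -10197.587064 = -4.153917
y = (58.988·-5217.917921 − -5905.148423·136.070) / -10197.587064 = -48.611402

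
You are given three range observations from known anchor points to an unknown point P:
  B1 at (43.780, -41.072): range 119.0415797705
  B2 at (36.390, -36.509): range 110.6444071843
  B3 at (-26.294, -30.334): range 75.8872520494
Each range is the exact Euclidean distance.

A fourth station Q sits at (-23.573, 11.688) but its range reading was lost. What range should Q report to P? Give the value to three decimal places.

36.239

eq1: (x − 43.780)² + (y + 41.072)² = 119.0415797705²
eq2: (x − 36.390)² + (y + 36.509)² = 110.6444071843²
eq3: (x + 26.294)² + (y + 30.334)² = 75.8872520494²
eq2−eq1, eq2−eq3 (x²,y² cancel):
  14.780·x − 9.126·y = -982.254470
  -125.368·x + 12.350·y = 5437.696629
det = 14.780·12.350 − -9.126·-125.368 = -961.575368
x = (-982.254470·12.350 − -9.126·5437.696629) / -961.575368 = -38.991823
y = (14.780·5437.696629 − -982.254470·-125.368) / -961.575368 = 44.483380
|P − Q| = √((-38.991823 − -23.573)² + (44.483380 − 11.688)²) = 36.239164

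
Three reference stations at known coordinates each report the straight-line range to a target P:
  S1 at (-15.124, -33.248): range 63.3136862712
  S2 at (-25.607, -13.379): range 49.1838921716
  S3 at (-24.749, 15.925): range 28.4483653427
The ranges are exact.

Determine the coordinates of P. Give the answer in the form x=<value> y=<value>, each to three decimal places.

eq1: (x + 15.124)² + (y + 33.248)² = 63.3136862712²
eq2: (x + 25.607)² + (y + 13.379)² = 49.1838921716²
eq3: (x + 24.749)² + (y − 15.925)² = 28.4483653427²
eq3−eq1, eq3−eq2 (x²,y² cancel):
  19.250·x − 98.346·y = -2731.267125
  -1.716·x − 58.608·y = -1641.148294
det = 19.250·-58.608 − -98.346·-1.716 = -1296.965736
x = (-2731.267125·-58.608 − -98.346·-1641.148294) / -1296.965736 = 1.022592
y = (19.250·-1641.148294 − -2731.267125·-1.716) / -1296.965736 = 27.972180

x=1.023 y=27.972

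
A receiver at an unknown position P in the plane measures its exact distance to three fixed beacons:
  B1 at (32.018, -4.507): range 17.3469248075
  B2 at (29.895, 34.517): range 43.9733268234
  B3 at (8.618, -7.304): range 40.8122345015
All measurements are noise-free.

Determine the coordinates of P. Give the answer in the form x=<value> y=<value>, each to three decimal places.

eq1: (x − 32.018)² + (y + 4.507)² = 17.3469248075²
eq2: (x − 29.895)² + (y − 34.517)² = 43.9733268234²
eq3: (x − 8.618)² + (y + 7.304)² = 40.8122345015²
eq1−eq2, eq1−eq3 (x²,y² cancel):
  -4.246·x + 78.048·y = -593.068731
  -46.800·x − 5.594·y = -2282.569718
det = -4.246·-5.594 − 78.048·-46.800 = 3676.398524
x = (-593.068731·-5.594 − 78.048·-2282.569718) / 3676.398524 = 49.360162
y = (-4.246·-2282.569718 − -593.068731·-46.800) / 3676.398524 = -4.913457

x=49.360 y=-4.913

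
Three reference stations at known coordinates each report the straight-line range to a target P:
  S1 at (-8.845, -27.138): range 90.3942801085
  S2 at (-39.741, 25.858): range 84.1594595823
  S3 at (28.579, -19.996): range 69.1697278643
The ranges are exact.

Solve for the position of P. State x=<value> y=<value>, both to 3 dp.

x=41.464 y=47.963

eq1: (x + 8.845)² + (y + 27.138)² = 90.3942801085²
eq2: (x + 39.741)² + (y − 25.858)² = 84.1594595823²
eq3: (x − 28.579)² + (y + 19.996)² = 69.1697278643²
eq1−eq2, eq1−eq3 (x²,y² cancel):
  -61.792·x + 105.992·y = 2521.589415
  74.848·x + 14.284·y = 3788.568812
det = -61.792·14.284 − 105.992·74.848 = -8815.926144
x = (2521.589415·14.284 − 105.992·3788.568812) / -8815.926144 = 41.463551
y = (-61.792·3788.568812 − 2521.589415·74.848) / -8815.926144 = 47.963102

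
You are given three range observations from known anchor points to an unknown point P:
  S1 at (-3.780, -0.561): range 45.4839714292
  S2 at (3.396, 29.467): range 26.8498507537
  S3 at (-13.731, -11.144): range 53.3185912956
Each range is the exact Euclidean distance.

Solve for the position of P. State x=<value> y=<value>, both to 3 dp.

eq1: (x + 3.780)² + (y + 0.561)² = 45.4839714292²
eq2: (x − 3.396)² + (y − 29.467)² = 26.8498507537²
eq3: (x + 13.731)² + (y + 11.144)² = 53.3185912956²
eq2−eq3, eq2−eq1 (x²,y² cancel):
  -34.254·x − 81.222·y = -2689.065500
  -14.352·x − 60.056·y = -2213.110955
det = -34.254·-60.056 − -81.222·-14.352 = 891.460080
x = (-2689.065500·-60.056 − -81.222·-2213.110955) / 891.460080 = -20.481882
y = (-34.254·-2213.110955 − -2689.065500·-14.352) / 891.460080 = 41.745486

x=-20.482 y=41.745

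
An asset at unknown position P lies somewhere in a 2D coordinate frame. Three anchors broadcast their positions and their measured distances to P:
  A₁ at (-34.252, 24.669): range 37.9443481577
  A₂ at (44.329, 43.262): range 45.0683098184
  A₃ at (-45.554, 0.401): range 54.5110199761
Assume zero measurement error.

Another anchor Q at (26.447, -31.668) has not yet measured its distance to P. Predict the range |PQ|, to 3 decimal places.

eq1: (x + 34.252)² + (y − 24.669)² = 37.9443481577²
eq2: (x − 44.329)² + (y − 43.262)² = 45.0683098184²
eq3: (x + 45.554)² + (y − 0.401)² = 54.5110199761²
eq3−eq1, eq3−eq2 (x²,y² cancel):
  22.604·x + 48.536·y = 1238.109090
  179.766·x + 85.722·y = 2701.631917
det = 22.604·85.722 − 48.536·179.766 = -6787.462488
x = (1238.109090·85.722 − 48.536·2701.631917) / -6787.462488 = 3.682263
y = (22.604·2701.631917 − 1238.109090·179.766) / -6787.462488 = 23.794199
|P − Q| = √((3.682263 − 26.447)² + (23.794199 − -31.668)²) = 59.952387

59.952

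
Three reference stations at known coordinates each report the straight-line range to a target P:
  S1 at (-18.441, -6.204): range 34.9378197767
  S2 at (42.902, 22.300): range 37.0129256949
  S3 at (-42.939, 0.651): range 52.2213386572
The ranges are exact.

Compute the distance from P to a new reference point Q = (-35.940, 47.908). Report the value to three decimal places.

51.163

eq1: (x + 18.441)² + (y + 6.204)² = 34.9378197767²
eq2: (x − 42.902)² + (y − 22.300)² = 37.0129256949²
eq3: (x + 42.939)² + (y − 0.651)² = 52.2213386572²
eq2−eq1, eq2−eq3 (x²,y² cancel):
  -122.686·x − 57.008·y = -1810.006089
  -171.682·x − 43.298·y = -1850.801625
det = -122.686·-43.298 − -57.008·-171.682 = -4475.189028
x = (-1810.006089·-43.298 − -57.008·-1850.801625) / -4475.189028 = 6.064739
y = (-122.686·-1850.801625 − -1810.006089·-171.682) / -4475.189028 = 18.698208
|P − Q| = √((6.064739 − -35.940)² + (18.698208 − 47.908)²) = 51.162585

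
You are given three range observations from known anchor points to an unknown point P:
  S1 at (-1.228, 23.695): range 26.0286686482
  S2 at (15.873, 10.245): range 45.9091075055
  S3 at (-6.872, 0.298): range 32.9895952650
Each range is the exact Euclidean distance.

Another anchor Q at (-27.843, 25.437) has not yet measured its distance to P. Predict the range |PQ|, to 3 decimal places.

1.157

eq1: (x + 1.228)² + (y − 23.695)² = 26.0286686482²
eq2: (x − 15.873)² + (y − 10.245)² = 45.9091075055²
eq3: (x + 6.872)² + (y − 0.298)² = 32.9895952650²
eq3−eq2, eq3−eq1 (x²,y² cancel):
  45.490·x + 19.894·y = -709.733790
  11.288·x + 46.794·y = 926.469625
det = 45.490·46.794 − 19.894·11.288 = 1904.095588
x = (-709.733790·46.794 − 19.894·926.469625) / 1904.095588 = -27.121784
y = (45.490·926.469625 − -709.733790·11.288) / 1904.095588 = 26.341418
|P − Q| = √((-27.121784 − -27.843)² + (26.341418 − 25.437)²) = 1.156773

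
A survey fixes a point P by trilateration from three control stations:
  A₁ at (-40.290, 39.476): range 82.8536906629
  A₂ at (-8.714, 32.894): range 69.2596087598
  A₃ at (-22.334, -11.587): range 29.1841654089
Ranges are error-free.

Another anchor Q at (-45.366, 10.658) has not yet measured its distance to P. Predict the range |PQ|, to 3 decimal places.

60.749

eq1: (x + 40.290)² + (y − 39.476)² = 82.8536906629²
eq2: (x + 8.714)² + (y − 32.894)² = 69.2596087598²
eq3: (x + 22.334)² + (y + 11.587)² = 29.1841654089²
eq3−eq1, eq3−eq2 (x²,y² cancel):
  -35.912·x + 102.126·y = -3464.445995
  27.240·x + 88.962·y = -3420.294988
det = -35.912·88.962 − 102.126·27.240 = -5976.715584
x = (-3464.445995·88.962 − 102.126·-3420.294988) / -5976.715584 = -6.876185
y = (-35.912·-3420.294988 − -3464.445995·27.240) / -5976.715584 = -36.341221
|P − Q| = √((-6.876185 − -45.366)² + (-36.341221 − 10.658)²) = 60.748602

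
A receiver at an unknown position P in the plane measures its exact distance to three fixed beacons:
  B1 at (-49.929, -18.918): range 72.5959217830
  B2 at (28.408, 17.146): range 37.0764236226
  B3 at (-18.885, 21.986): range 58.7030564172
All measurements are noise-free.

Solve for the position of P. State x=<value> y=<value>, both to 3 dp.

eq1: (x + 49.929)² + (y + 18.918)² = 72.5959217830²
eq2: (x − 28.408)² + (y − 17.146)² = 37.0764236226²
eq3: (x + 18.885)² + (y − 21.986)² = 58.7030564172²
eq3−eq1, eq3−eq2 (x²,y² cancel):
  -62.088·x − 81.808·y = 186.649317
  94.586·x − 9.680·y = 2332.360003
det = -62.088·-9.680 − -81.808·94.586 = 8338.903328
x = (186.649317·-9.680 − -81.808·2332.360003) / 8338.903328 = 22.664724
y = (-62.088·2332.360003 − 186.649317·94.586) / 8338.903328 = -19.482895

x=22.665 y=-19.483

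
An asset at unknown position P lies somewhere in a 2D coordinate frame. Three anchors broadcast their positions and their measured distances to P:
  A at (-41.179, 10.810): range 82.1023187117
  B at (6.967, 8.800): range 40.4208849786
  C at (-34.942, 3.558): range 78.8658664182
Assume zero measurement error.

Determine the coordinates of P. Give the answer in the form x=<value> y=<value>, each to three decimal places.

x=37.017 y=35.835

eq1: (x + 41.179)² + (y − 10.810)² = 82.1023187117²
eq2: (x − 6.967)² + (y − 8.800)² = 40.4208849786²
eq3: (x + 34.942)² + (y − 3.558)² = 78.8658664182²
eq2−eq1, eq2−eq3 (x²,y² cancel):
  -96.292·x + 4.020·y = -3420.355743
  -83.818·x − 10.484·y = -3478.353304
det = -96.292·-10.484 − 4.020·-83.818 = 1346.473688
x = (-3420.355743·-10.484 − 4.020·-3478.353304) / 1346.473688 = 37.016683
y = (-96.292·-3478.353304 − -3420.355743·-83.818) / 1346.473688 = 35.834505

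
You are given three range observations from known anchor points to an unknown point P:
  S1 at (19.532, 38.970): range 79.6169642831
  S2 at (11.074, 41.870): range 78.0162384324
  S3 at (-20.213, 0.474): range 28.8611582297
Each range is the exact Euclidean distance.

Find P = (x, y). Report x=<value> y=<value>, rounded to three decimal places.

eq1: (x − 19.532)² + (y − 38.970)² = 79.6169642831²
eq2: (x − 11.074)² + (y − 41.870)² = 78.0162384324²
eq3: (x + 20.213)² + (y − 0.474)² = 28.8611582297²
eq2−eq1, eq2−eq3 (x²,y² cancel):
  16.916·x − 5.800·y = -227.897995
  -62.574·x − 82.792·y = 3786.626674
det = 16.916·-82.792 − -5.800·-62.574 = -1763.438672
x = (-227.897995·-82.792 − -5.800·3786.626674) / -1763.438672 = -23.153947
y = (16.916·3786.626674 − -227.897995·-62.574) / -1763.438672 = -28.236926

x=-23.154 y=-28.237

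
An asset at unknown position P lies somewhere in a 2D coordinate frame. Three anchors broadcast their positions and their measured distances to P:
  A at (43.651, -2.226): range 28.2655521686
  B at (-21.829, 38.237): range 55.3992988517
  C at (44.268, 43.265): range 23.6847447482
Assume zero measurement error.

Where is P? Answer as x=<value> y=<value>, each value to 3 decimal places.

eq1: (x − 43.651)² + (y + 2.226)² = 28.2655521686²
eq2: (x + 21.829)² + (y − 38.237)² = 55.3992988517²
eq3: (x − 44.268)² + (y − 43.265)² = 23.6847447482²
eq2−eq3, eq2−eq1 (x²,y² cancel):
  132.194·x + 10.056·y = 4401.057818
  130.960·x − 80.926·y = 2241.932341
det = 132.194·-80.926 − 10.056·130.960 = -12014.865404
x = (4401.057818·-80.926 − 10.056·2241.932341) / -12014.865404 = 31.519694
y = (132.194·2241.932341 − 4401.057818·130.960) / -12014.865404 = 23.303842

x=31.520 y=23.304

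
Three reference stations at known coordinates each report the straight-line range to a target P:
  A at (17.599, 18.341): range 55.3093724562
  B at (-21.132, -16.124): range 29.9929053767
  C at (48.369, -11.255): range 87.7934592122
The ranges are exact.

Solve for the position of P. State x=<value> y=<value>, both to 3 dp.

eq1: (x − 17.599)² + (y − 18.341)² = 55.3093724562²
eq2: (x + 21.132)² + (y + 16.124)² = 29.9929053767²
eq3: (x − 48.369)² + (y + 11.255)² = 87.7934592122²
eq2−eq1, eq2−eq3 (x²,y² cancel):
  77.462·x + 68.930·y = -2219.980027
  139.002·x + 9.738·y = -5048.426722
det = 77.462·9.738 − 68.930·139.002 = -8827.082904
x = (-2219.980027·9.738 − 68.930·-5048.426722) / -8827.082904 = -36.973697
y = (77.462·-5048.426722 − -2219.980027·139.002) / -8827.082904 = 9.343921

x=-36.974 y=9.344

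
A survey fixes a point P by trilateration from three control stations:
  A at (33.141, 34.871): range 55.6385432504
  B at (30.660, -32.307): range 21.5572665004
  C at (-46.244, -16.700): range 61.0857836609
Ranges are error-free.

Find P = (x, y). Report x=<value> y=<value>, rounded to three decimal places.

eq1: (x − 33.141)² + (y − 34.871)² = 55.6385432504²
eq2: (x − 30.660)² + (y + 32.307)² = 21.5572665004²
eq3: (x + 46.244)² + (y + 16.700)² = 61.0857836609²
eq1−eq3, eq1−eq2 (x²,y² cancel):
  -158.770·x − 103.142·y = -532.740456
  -4.962·x − 134.356·y = 2300.397083
det = -158.770·-134.356 − -103.142·-4.962 = 20819.911516
x = (-532.740456·-134.356 − -103.142·2300.397083) / 20819.911516 = 14.834090
y = (-158.770·2300.397083 − -532.740456·-4.962) / 20819.911516 = -17.669504

x=14.834 y=-17.670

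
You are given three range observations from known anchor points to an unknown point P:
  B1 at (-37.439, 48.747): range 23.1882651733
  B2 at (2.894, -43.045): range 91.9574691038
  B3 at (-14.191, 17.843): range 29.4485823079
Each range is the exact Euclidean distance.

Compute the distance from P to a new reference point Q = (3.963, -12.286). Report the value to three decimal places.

62.313

eq1: (x + 37.439)² + (y − 48.747)² = 23.1882651733²
eq2: (x − 2.894)² + (y + 43.045)² = 91.9574691038²
eq3: (x + 14.191)² + (y − 17.843)² = 29.4485823079²
eq2−eq3, eq2−eq1 (x²,y² cancel):
  -34.170·x + 121.776·y = 6247.466993
  -80.666·x + 183.584·y = 9835.181951
det = -34.170·183.584 − 121.776·-80.666 = 3550.117536
x = (6247.466993·183.584 − 121.776·9835.181951) / 3550.117536 = -14.296467
y = (-34.170·9835.181951 − 6247.466993·-80.666) / 3550.117536 = 47.291393
|P − Q| = √((-14.296467 − 3.963)² + (47.291393 − -12.286)²) = 62.312711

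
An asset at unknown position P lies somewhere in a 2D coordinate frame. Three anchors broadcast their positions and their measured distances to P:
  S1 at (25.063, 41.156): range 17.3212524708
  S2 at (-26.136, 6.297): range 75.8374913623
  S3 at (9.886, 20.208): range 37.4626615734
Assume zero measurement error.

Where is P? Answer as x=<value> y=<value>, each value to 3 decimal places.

eq1: (x − 25.063)² + (y − 41.156)² = 17.3212524708²
eq2: (x + 26.136)² + (y − 6.297)² = 75.8374913623²
eq3: (x − 9.886)² + (y − 20.208)² = 37.4626615734²
eq1−eq3, eq1−eq2 (x²,y² cancel):
  -30.354·x − 41.896·y = -2919.299270
  -102.398·x − 69.718·y = -7050.526909
det = -30.354·-69.718 − -41.896·-102.398 = -2173.846436
x = (-2919.299270·-69.718 − -41.896·-7050.526909) / -2173.846436 = 42.257432
y = (-30.354·-7050.526909 − -2919.299270·-102.398) / -2173.846436 = 39.063805

x=42.257 y=39.064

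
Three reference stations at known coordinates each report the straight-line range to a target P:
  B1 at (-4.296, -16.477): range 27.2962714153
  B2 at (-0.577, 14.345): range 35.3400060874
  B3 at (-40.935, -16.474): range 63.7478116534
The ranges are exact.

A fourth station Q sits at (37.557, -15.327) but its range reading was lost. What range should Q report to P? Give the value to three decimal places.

15.194

eq1: (x + 4.296)² + (y + 16.477)² = 27.2962714153²
eq2: (x + 0.577)² + (y − 14.345)² = 35.3400060874²
eq3: (x + 40.935)² + (y + 16.474)² = 63.7478116534²
eq2−eq3, eq2−eq1 (x²,y² cancel):
  -80.716·x − 61.638·y = -1073.912513
  -7.438·x − 61.644·y = 587.664788
det = -80.716·-61.644 − -61.638·-7.438 = 4517.193660
x = (-1073.912513·-61.644 − -61.638·587.664788) / 4517.193660 = 22.673977
y = (-80.716·587.664788 − -1073.912513·-7.438) / 4517.193660 = -12.269058
|P − Q| = √((22.673977 − 37.557)² + (-12.269058 − -15.327)²) = 15.193926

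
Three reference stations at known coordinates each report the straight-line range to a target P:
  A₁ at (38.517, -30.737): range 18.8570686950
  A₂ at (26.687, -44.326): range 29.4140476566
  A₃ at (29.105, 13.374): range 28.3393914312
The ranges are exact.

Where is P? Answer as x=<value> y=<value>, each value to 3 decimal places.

eq1: (x − 38.517)² + (y + 30.737)² = 18.8570686950²
eq2: (x − 26.687)² + (y + 44.326)² = 29.4140476566²
eq3: (x − 29.105)² + (y − 13.374)² = 28.3393914312²
eq1−eq3, eq1−eq2 (x²,y² cancel):
  -18.824·x + 88.222·y = -1849.889624
  -23.660·x − 27.178·y = -260.929373
det = -18.824·-27.178 − 88.222·-23.660 = 2598.931192
x = (-1849.889624·-27.178 − 88.222·-260.929373) / 2598.931192 = 28.202367
y = (-18.824·-260.929373 − -1849.889624·-23.660) / 2598.931192 = -14.951013

x=28.202 y=-14.951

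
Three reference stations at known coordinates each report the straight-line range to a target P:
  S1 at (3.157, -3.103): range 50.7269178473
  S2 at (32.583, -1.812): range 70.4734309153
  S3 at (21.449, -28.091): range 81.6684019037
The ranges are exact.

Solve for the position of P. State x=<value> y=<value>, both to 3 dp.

eq1: (x − 3.157)² + (y + 3.103)² = 50.7269178473²
eq2: (x − 32.583)² + (y + 1.812)² = 70.4734309153²
eq3: (x − 21.449)² + (y + 28.091)² = 81.6684019037²
eq3−eq1, eq3−eq2 (x²,y² cancel):
  -36.584·x + 49.976·y = 2866.939051
  22.268·x + 52.558·y = 1518.994756
det = -36.584·52.558 − 49.976·22.268 = -3035.647440
x = (2866.939051·52.558 − 49.976·1518.994756) / -3035.647440 = -24.629771
y = (-36.584·1518.994756 − 2866.939051·22.268) / -3035.647440 = 39.336552

x=-24.630 y=39.337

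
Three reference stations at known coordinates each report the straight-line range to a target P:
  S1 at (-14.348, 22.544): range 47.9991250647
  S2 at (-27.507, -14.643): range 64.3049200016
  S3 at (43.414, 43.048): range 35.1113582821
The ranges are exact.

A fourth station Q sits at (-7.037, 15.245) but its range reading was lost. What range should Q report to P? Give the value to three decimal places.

eq1: (x + 14.348)² + (y − 22.544)² = 47.9991250647²
eq2: (x + 27.507)² + (y + 14.643)² = 64.3049200016²
eq3: (x − 43.414)² + (y − 43.048)² = 35.1113582821²
eq3−eq1, eq3−eq2 (x²,y² cancel):
  -115.524·x − 41.008·y = -4094.917187
  -141.842·x − 115.382·y = -5669.168458
det = -115.524·-115.382 − -41.008·-141.842 = 7512.733432
x = (-4094.917187·-115.382 − -41.008·-5669.168458) / 7512.733432 = 31.945560
y = (-115.524·-5669.168458 − -4094.917187·-141.842) / 7512.733432 = 9.862425
|P − Q| = √((31.945560 − -7.037)² + (9.862425 − 15.245)²) = 39.352409

39.352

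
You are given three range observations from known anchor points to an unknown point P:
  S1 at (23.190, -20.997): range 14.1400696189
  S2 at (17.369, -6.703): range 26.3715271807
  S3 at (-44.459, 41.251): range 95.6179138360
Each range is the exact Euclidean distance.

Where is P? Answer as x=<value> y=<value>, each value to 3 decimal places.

eq1: (x − 23.190)² + (y + 20.997)² = 14.1400696189²
eq2: (x − 17.369)² + (y + 6.703)² = 26.3715271807²
eq3: (x + 44.459)² + (y − 41.251)² = 95.6179138360²
eq2−eq3, eq2−eq1 (x²,y² cancel):
  -123.656·x + 95.908·y = -5115.692689
  11.642·x − 28.588·y = 1127.553616
det = -123.656·-28.588 − 95.908·11.642 = 2418.516792
x = (-5115.692689·-28.588 − 95.908·1127.553616) / 2418.516792 = 15.755942
y = (-123.656·1127.553616 − -5115.692689·11.642) / 2418.516792 = -33.025148

x=15.756 y=-33.025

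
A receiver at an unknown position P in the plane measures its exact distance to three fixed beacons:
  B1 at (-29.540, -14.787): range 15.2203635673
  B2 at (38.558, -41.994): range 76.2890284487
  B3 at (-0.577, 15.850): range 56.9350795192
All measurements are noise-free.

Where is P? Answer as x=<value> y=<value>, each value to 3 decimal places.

eq1: (x + 29.540)² + (y + 14.787)² = 15.2203635673²
eq2: (x − 38.558)² + (y + 41.994)² = 76.2890284487²
eq3: (x + 0.577)² + (y − 15.850)² = 56.9350795192²
eq2−eq3, eq2−eq1 (x²,y² cancel):
  -78.270·x + 115.688·y = -420.247389
  -136.196·x + 54.414·y = 3429.407964
det = -78.270·54.414 − 115.688·-136.196 = 11497.259068
x = (-420.247389·54.414 − 115.688·3429.407964) / 11497.259068 = -36.496411
y = (-78.270·3429.407964 − -420.247389·-136.196) / 11497.259068 = -28.324644

x=-36.496 y=-28.325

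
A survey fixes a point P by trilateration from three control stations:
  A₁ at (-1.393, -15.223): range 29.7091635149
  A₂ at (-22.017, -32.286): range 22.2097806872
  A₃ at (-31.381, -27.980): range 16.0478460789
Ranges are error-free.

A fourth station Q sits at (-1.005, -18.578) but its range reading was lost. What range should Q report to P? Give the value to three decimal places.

eq1: (x + 1.393)² + (y + 15.223)² = 29.7091635149²
eq2: (x + 22.017)² + (y + 32.286)² = 22.2097806872²
eq3: (x + 31.381)² + (y + 27.980)² = 16.0478460789²
eq3−eq1, eq3−eq2 (x²,y² cancel):
  59.976·x + 25.514·y = -2159.068416
  18.728·x − 8.612·y = -476.254470
det = 59.976·-8.612 − 25.514·18.728 = -994.339504
x = (-2159.068416·-8.612 − 25.514·-476.254470) / -994.339504 = -30.920077
y = (59.976·-476.254470 − -2159.068416·18.728) / -994.339504 = -11.938775
|P − Q| = √((-30.920077 − -1.005)² + (-11.938775 − -18.578)²) = 30.642962

30.643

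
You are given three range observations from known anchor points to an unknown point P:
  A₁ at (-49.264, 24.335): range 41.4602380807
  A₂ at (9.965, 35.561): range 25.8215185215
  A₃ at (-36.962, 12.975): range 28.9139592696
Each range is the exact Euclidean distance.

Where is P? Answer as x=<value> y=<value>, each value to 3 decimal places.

eq1: (x + 49.264)² + (y − 24.335)² = 41.4602380807²
eq2: (x − 9.965)² + (y − 35.561)² = 25.8215185215²
eq3: (x + 36.962)² + (y − 12.975)² = 28.9139592696²
eq1−eq2, eq1−eq3 (x²,y² cancel):
  118.458·x + 22.452·y = -603.047452
  24.604·x − 22.720·y = -601.659551
det = 118.458·-22.720 − 22.452·24.604 = -3243.774768
x = (-603.047452·-22.720 − 22.452·-601.659551) / -3243.774768 = -8.388282
y = (118.458·-601.659551 − -603.047452·24.604) / -3243.774768 = 17.397634

x=-8.388 y=17.398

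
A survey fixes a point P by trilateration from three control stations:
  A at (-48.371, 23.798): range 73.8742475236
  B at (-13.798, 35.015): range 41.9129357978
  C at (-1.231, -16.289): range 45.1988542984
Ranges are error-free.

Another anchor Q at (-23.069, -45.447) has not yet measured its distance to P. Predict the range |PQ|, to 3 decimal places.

81.627

eq1: (x + 48.371)² + (y − 23.798)² = 73.8742475236²
eq2: (x + 13.798)² + (y − 35.015)² = 41.9129357978²
eq3: (x + 1.231)² + (y + 16.289)² = 45.1988542984²
eq2−eq1, eq2−eq3 (x²,y² cancel):
  -69.146·x − 22.434·y = -2211.046844
  25.134·x − 102.608·y = -1435.830390
det = -69.146·-102.608 − -22.434·25.134 = 7658.788924
x = (-2211.046844·-102.608 − -22.434·-1435.830390) / 7658.788924 = 25.416509
y = (-69.146·-1435.830390 − -2211.046844·25.134) / 7658.788924 = 20.219173
|P − Q| = √((25.416509 − -23.069)² + (20.219173 − -45.447)²) = 81.626533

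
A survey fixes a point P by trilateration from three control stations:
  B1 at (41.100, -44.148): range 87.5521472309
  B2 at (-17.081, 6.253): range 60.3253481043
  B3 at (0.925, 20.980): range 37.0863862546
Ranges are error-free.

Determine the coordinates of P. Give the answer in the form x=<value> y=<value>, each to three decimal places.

eq1: (x − 41.100)² + (y + 44.148)² = 87.5521472309²
eq2: (x + 17.081)² + (y − 6.253)² = 60.3253481043²
eq3: (x − 0.925)² + (y − 20.980)² = 37.0863862546²
eq2−eq3, eq2−eq1 (x²,y² cancel):
  36.012·x + 29.454·y = 2373.903033
  116.362·x − 100.802·y = -718.835527
det = 36.012·-100.802 − 29.454·116.362 = -7057.407972
x = (2373.903033·-100.802 − 29.454·-718.835527) / -7057.407972 = 30.906757
y = (36.012·-718.835527 − 2373.903033·116.362) / -7057.407972 = 42.808749

x=30.907 y=42.809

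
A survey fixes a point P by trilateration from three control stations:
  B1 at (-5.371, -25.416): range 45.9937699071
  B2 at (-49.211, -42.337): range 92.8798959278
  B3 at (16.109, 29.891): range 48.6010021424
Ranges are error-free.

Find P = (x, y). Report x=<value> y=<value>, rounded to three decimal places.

eq1: (x + 5.371)² + (y + 25.416)² = 45.9937699071²
eq2: (x + 49.211)² + (y + 42.337)² = 92.8798959278²
eq3: (x − 16.109)² + (y − 29.891)² = 48.6010021424²
eq2−eq3, eq2−eq1 (x²,y² cancel):
  130.640·x + 144.456·y = 3203.445330
  87.680·x + 33.842·y = 2971.924804
det = 130.640·33.842 − 144.456·87.680 = -8244.783200
x = (3203.445330·33.842 − 144.456·2971.924804) / -8244.783200 = 38.921748
y = (130.640·2971.924804 − 3203.445330·87.680) / -8244.783200 = -13.023286

x=38.922 y=-13.023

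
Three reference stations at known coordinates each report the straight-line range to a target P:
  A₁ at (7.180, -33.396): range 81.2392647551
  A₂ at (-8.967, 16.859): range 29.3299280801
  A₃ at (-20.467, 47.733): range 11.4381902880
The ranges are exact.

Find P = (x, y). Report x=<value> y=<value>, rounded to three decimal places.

x=-9.134 y=46.188

eq1: (x − 7.180)² + (y + 33.396)² = 81.2392647551²
eq2: (x + 8.967)² + (y − 16.859)² = 29.3299280801²
eq3: (x + 20.467)² + (y − 47.733)² = 11.4381902880²
eq1−eq2, eq1−eq3 (x²,y² cancel):
  -32.294·x + 100.510·y = 4937.361211
  -55.294·x + 162.258·y = 7999.478103
det = -32.294·162.258 − 100.510·-55.294 = 317.640088
x = (4937.361211·162.258 − 100.510·7999.478103) / 317.640088 = -9.133573
y = (-32.294·7999.478103 − 4937.361211·-55.294) / 317.640088 = 46.188455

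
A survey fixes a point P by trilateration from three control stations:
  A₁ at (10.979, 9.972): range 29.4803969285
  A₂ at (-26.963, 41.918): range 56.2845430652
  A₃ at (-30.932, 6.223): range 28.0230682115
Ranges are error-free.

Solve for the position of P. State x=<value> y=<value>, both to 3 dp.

eq1: (x − 10.979)² + (y − 9.972)² = 29.4803969285²
eq2: (x + 26.963)² + (y − 41.918)² = 56.2845430652²
eq3: (x + 30.932)² + (y − 6.223)² = 28.0230682115²
eq3−eq1, eq3−eq2 (x²,y² cancel):
  83.822·x + 7.498·y = -859.336579
  7.938·x + 71.390·y = -894.049696
det = 83.822·71.390 − 7.498·7.938 = 5924.533456
x = (-859.336579·71.390 − 7.498·-894.049696) / 5924.533456 = -9.223419
y = (83.822·-894.049696 − -859.336579·7.938) / 5924.533456 = -11.497888

x=-9.223 y=-11.498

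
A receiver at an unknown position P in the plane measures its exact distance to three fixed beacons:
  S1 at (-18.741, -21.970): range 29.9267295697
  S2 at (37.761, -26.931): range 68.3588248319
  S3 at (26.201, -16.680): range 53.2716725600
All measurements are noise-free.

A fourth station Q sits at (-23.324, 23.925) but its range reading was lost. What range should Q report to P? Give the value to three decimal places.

eq1: (x + 18.741)² + (y + 21.970)² = 29.9267295697²
eq2: (x − 37.761)² + (y + 26.931)² = 68.3588248319²
eq3: (x − 26.201)² + (y + 16.680)² = 53.2716725600²
eq1−eq3, eq1−eq2 (x²,y² cancel):
  89.884·x + 10.580·y = -1811.453135
  113.004·x − 9.922·y = -2460.053889
det = 89.884·-9.922 − 10.580·113.004 = -2087.411368
x = (-1811.453135·-9.922 − 10.580·-2460.053889) / -2087.411368 = -21.079031
y = (89.884·-2460.053889 − -1811.453135·113.004) / -2087.411368 = 7.865260
|P − Q| = √((-21.079031 − -23.324)² + (7.865260 − 23.925)²) = 16.215891

16.216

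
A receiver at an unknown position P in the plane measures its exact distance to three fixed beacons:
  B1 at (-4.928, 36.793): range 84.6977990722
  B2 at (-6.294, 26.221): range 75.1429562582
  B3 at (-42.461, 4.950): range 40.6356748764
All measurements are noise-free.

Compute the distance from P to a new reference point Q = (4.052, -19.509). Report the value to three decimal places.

56.091

eq1: (x + 4.928)² + (y − 36.793)² = 84.6977990722²
eq2: (x + 6.294)² + (y − 26.221)² = 75.1429562582²
eq3: (x + 42.461)² + (y − 4.950)² = 40.6356748764²
eq2−eq3, eq2−eq1 (x²,y² cancel):
  -72.334·x − 42.542·y = 5095.489547
  2.732·x + 21.144·y = -876.398536
det = -72.334·21.144 − -42.542·2.732 = -1413.205352
x = (5095.489547·21.144 − -42.542·-876.398536) / -1413.205352 = -49.854952
y = (-72.334·-876.398536 − 5095.489547·2.732) / -1413.205352 = -35.007322
|P − Q| = √((-49.854952 − 4.052)² + (-35.007322 − -19.509)²) = 56.090618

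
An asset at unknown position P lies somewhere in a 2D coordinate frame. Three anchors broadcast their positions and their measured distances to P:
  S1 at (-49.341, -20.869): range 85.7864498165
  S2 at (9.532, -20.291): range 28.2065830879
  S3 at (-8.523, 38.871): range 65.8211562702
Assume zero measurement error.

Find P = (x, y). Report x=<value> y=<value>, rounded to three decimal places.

eq1: (x + 49.341)² + (y + 20.869)² = 85.7864498165²
eq2: (x − 9.532)² + (y + 20.291)² = 28.2065830879²
eq3: (x + 8.523)² + (y − 38.871)² = 65.8211562702²
eq3−eq1, eq3−eq2 (x²,y² cancel):
  -81.636·x − 119.480·y = -1740.437087
  36.110·x − 118.324·y = 2455.800818
det = -81.636·-118.324 − -119.480·36.110 = 13973.920864
x = (-1740.437087·-118.324 − -119.480·2455.800818) / 13973.920864 = 35.734749
y = (-81.636·2455.800818 − -1740.437087·36.110) / 13973.920864 = -9.849388

x=35.735 y=-9.849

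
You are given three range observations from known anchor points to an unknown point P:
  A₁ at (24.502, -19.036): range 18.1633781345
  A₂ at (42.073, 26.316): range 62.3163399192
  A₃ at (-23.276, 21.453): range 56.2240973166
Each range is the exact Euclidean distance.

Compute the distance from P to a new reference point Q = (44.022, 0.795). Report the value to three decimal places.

44.999

eq1: (x − 24.502)² + (y + 19.036)² = 18.1633781345²
eq2: (x − 42.073)² + (y − 26.316)² = 62.3163399192²
eq3: (x + 23.276)² + (y − 21.453)² = 56.2240973166²
eq2−eq1, eq2−eq3 (x²,y² cancel):
  -35.142·x − 90.704·y = 2053.466031
  -130.698·x − 9.726·y = -738.488698
det = -35.142·-9.726 − -90.704·-130.698 = -11513.040300
x = (2053.466031·-9.726 − -90.704·-738.488698) / -11513.040300 = 7.552817
y = (-35.142·-738.488698 − 2053.466031·-130.698) / -11513.040300 = -25.565434
|P − Q| = √((7.552817 − 44.022)² + (-25.565434 − 0.795)²) = 44.998597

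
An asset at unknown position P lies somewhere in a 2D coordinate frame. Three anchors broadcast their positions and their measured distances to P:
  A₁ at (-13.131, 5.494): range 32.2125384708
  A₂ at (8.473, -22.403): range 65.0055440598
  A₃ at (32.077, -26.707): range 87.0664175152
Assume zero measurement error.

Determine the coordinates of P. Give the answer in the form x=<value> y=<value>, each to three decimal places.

x=-43.208 y=17.028

eq1: (x + 13.131)² + (y − 5.494)² = 32.2125384708²
eq2: (x − 8.473)² + (y + 22.403)² = 65.0055440598²
eq3: (x − 32.077)² + (y + 26.707)² = 87.0664175152²
eq2−eq1, eq2−eq3 (x²,y² cancel):
  -43.208·x + 55.794·y = 2816.994183
  47.208·x − 8.608·y = -2186.328660
det = -43.208·-8.608 − 55.794·47.208 = -2261.988688
x = (2816.994183·-8.608 − 55.794·-2186.328660) / -2261.988688 = -43.207703
y = (-43.208·-2186.328660 − 2816.994183·47.208) / -2261.988688 = 17.028278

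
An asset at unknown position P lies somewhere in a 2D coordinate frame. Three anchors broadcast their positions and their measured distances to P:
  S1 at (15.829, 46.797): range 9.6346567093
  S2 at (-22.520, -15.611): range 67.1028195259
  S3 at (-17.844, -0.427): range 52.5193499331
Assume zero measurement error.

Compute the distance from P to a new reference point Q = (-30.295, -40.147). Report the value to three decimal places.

eq1: (x − 15.829)² + (y − 46.797)² = 9.6346567093²
eq2: (x + 22.520)² + (y + 15.611)² = 67.1028195259²
eq3: (x + 17.844)² + (y + 0.427)² = 52.5193499331²
eq2−eq1, eq2−eq3 (x²,y² cancel):
  76.698·x + 124.816·y = 6099.624507
  9.352·x + 30.368·y = 1312.243215
det = 76.698·30.368 − 124.816·9.352 = 1161.885632
x = (6099.624507·30.368 − 124.816·1312.243215) / 1161.885632 = 18.456591
y = (76.698·1312.243215 − 6099.624507·9.352) / 1161.885632 = 37.527568
|P − Q| = √((18.456591 − -30.295)² + (37.527568 − -40.147)²) = 91.706358

91.706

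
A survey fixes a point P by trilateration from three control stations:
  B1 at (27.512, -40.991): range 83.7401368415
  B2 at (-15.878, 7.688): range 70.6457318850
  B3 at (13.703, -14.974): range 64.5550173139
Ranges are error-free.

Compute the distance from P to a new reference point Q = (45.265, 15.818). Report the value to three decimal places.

eq1: (x − 27.512)² + (y + 40.991)² = 83.7401368415²
eq2: (x + 15.878)² + (y − 7.688)² = 70.6457318850²
eq3: (x − 13.703)² + (y + 14.974)² = 64.5550173139²
eq2−eq3, eq2−eq1 (x²,y² cancel):
  59.162·x − 45.324·y = 924.245830
  86.780·x − 97.358·y = 104.364912
det = 59.162·-97.358 − -45.324·86.780 = -1826.677276
x = (924.245830·-97.358 − -45.324·104.364912) / -1826.677276 = 46.670800
y = (59.162·104.364912 − 924.245830·86.780) / -1826.677276 = 40.528022
|P − Q| = √((46.670800 − 45.265)² + (40.528022 − 15.818)²) = 24.749979

24.750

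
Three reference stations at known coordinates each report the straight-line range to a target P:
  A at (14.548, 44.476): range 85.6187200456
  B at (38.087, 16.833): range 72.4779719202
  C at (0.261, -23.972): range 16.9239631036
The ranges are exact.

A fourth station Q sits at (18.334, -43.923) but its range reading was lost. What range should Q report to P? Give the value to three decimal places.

eq1: (x − 14.548)² + (y − 44.476)² = 85.6187200456²
eq2: (x − 38.087)² + (y − 16.833)² = 72.4779719202²
eq3: (x − 0.261)² + (y + 23.972)² = 16.9239631036²
eq3−eq1, eq3−eq2 (x²,y² cancel):
  28.574·x + 136.896·y = -5429.110720
  75.652·x + 81.610·y = -3807.391334
det = 28.574·81.610 − 136.896·75.652 = -8024.532052
x = (-5429.110720·81.610 − 136.896·-3807.391334) / -8024.532052 = -9.738502
y = (28.574·-3807.391334 − -5429.110720·75.652) / -8024.532052 = -37.625955
|P − Q| = √((-9.738502 − 18.334)² + (-37.625955 − -43.923)²) = 28.770091

28.770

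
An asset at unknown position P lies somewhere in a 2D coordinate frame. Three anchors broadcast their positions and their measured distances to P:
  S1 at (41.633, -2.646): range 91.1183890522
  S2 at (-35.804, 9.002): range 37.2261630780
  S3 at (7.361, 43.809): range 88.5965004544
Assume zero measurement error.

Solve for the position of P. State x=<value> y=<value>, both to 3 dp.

x=-46.245 y=-26.730

eq1: (x − 41.633)² + (y + 2.646)² = 91.1183890522²
eq2: (x + 35.804)² + (y − 9.002)² = 37.2261630780²
eq3: (x − 7.361)² + (y − 43.809)² = 88.5965004544²
eq3−eq2, eq3−eq1 (x²,y² cancel):
  -86.330·x − 69.614·y = 5853.102293
  68.544·x − 92.910·y = -686.325728
det = -86.330·-92.910 − -69.614·68.544 = 12792.542316
x = (5853.102293·-92.910 − -69.614·-686.325728) / 12792.542316 = -46.244882
y = (-86.330·-686.325728 − 5853.102293·68.544) / 12792.542316 = -26.729991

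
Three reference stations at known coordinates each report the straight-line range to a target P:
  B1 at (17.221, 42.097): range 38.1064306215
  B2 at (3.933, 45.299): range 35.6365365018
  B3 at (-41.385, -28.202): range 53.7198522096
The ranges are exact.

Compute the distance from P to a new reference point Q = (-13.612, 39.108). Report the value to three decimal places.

eq1: (x − 17.221)² + (y − 42.097)² = 38.1064306215²
eq2: (x − 3.933)² + (y − 45.299)² = 35.6365365018²
eq3: (x + 41.385)² + (y + 28.202)² = 53.7198522096²
eq1−eq3, eq1−eq2 (x²,y² cancel):
  -117.212·x − 140.598·y = -994.371688
  -26.576·x + 6.404·y = 180.884961
det = -117.212·6.404 − -140.598·-26.576 = -4487.158096
x = (-994.371688·6.404 − -140.598·180.884961) / -4487.158096 = -4.248593
y = (-117.212·180.884961 − -994.371688·-26.576) / -4487.158096 = 10.614360
|P − Q| = √((-4.248593 − -13.612)² + (10.614360 − 39.108)²) = 29.992681

29.993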